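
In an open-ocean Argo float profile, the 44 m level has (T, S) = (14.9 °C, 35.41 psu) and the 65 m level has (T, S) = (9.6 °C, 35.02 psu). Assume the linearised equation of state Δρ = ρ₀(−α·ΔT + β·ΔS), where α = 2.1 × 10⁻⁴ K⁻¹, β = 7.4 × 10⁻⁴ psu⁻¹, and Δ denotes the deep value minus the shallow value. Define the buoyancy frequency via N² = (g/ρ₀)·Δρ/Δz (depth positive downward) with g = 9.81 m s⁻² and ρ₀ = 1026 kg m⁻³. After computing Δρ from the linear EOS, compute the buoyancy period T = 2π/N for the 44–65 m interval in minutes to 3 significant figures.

5.34 min

ΔT = -5.3 K, ΔS = -0.39 psu (deep − shallow).
Δρ/ρ₀ = −αΔT + βΔS = 1.113 × 10⁻³ − 2.886 × 10⁻⁴ = 8.244 × 10⁻⁴, so Δρ ≈ 0.8458 kg m⁻³.
N² = (g/ρ₀)·Δρ/Δz = g·(Δρ/ρ₀)/Δz = 9.81 × 8.244 × 10⁻⁴ / 21 = 3.8511 × 10⁻⁴ s⁻².
N = √(3.8511 × 10⁻⁴) = 0.019624 rad s⁻¹ → T = 2π/N = 320.18 s = 5.3363 min ≈ 5.34 min.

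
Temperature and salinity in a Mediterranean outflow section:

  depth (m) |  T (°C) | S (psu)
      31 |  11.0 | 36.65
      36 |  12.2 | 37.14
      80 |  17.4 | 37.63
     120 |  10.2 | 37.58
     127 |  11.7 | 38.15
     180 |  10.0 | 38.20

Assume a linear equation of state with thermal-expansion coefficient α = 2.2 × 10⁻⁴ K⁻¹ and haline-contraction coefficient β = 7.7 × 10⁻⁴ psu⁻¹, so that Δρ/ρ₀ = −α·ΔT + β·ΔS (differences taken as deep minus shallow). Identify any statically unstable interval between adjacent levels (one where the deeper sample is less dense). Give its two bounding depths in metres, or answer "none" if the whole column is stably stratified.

Evaluate Δρ/ρ₀ = −αΔT + βΔS across each adjacent pair:
  31–36 m: −αΔT+βΔS = −(2.2 × 10⁻⁴)(+1.2)+(7.7 × 10⁻⁴)(+0.49) = 1.1 × 10⁻⁴ → stable
  36–80 m: −αΔT+βΔS = −(2.2 × 10⁻⁴)(+5.2)+(7.7 × 10⁻⁴)(+0.49) = -7.7 × 10⁻⁴ → UNSTABLE
  80–120 m: −αΔT+βΔS = −(2.2 × 10⁻⁴)(-7.2)+(7.7 × 10⁻⁴)(-0.05) = 1.5 × 10⁻³ → stable
  120–127 m: −αΔT+βΔS = −(2.2 × 10⁻⁴)(+1.5)+(7.7 × 10⁻⁴)(+0.57) = 1.1 × 10⁻⁴ → stable
  127–180 m: −αΔT+βΔS = −(2.2 × 10⁻⁴)(-1.7)+(7.7 × 10⁻⁴)(+0.05) = 4.1 × 10⁻⁴ → stable
The 36–80 m interval has Δρ < 0: lighter water underlies denser water.

36–80 m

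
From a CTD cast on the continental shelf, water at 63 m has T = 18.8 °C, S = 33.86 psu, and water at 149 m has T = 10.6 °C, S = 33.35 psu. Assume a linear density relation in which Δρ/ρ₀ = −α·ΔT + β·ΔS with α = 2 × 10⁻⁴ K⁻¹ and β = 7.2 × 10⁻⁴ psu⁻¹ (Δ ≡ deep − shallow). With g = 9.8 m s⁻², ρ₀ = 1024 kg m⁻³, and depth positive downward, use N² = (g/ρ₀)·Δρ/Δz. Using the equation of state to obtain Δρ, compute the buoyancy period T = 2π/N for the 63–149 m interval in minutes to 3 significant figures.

ΔT = -8.2 K, ΔS = -0.51 psu (deep − shallow).
Δρ/ρ₀ = −αΔT + βΔS = 1.64 × 10⁻³ − 3.672 × 10⁻⁴ = 1.2728 × 10⁻³, so Δρ ≈ 1.303 kg m⁻³.
N² = (g/ρ₀)·Δρ/Δz = g·(Δρ/ρ₀)/Δz = 9.8 × 1.2728 × 10⁻³ / 86 = 1.4504 × 10⁻⁴ s⁻².
N = √(1.4504 × 10⁻⁴) = 0.012043 rad s⁻¹ → T = 2π/N = 521.73 s = 8.6955 min ≈ 8.70 min.

8.70 min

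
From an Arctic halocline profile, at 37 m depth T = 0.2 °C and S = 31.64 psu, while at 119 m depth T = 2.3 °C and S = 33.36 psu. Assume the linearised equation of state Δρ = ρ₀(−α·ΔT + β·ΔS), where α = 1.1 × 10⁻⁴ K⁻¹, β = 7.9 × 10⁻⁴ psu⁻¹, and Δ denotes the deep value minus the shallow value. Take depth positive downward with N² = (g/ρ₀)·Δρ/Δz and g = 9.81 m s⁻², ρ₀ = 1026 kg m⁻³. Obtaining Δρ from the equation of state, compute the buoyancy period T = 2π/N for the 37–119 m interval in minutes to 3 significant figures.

ΔT = +2.1 K, ΔS = +1.72 psu (deep − shallow).
Δρ/ρ₀ = −αΔT + βΔS = -2.31 × 10⁻⁴ + 1.3588 × 10⁻³ = 1.1278 × 10⁻³, so Δρ ≈ 1.157 kg m⁻³.
N² = (g/ρ₀)·Δρ/Δz = g·(Δρ/ρ₀)/Δz = 9.81 × 1.1278 × 10⁻³ / 82 = 1.3492 × 10⁻⁴ s⁻².
N = √(1.3492 × 10⁻⁴) = 0.011616 rad s⁻¹ → T = 2π/N = 540.91 s = 9.0152 min ≈ 9.02 min.

9.02 min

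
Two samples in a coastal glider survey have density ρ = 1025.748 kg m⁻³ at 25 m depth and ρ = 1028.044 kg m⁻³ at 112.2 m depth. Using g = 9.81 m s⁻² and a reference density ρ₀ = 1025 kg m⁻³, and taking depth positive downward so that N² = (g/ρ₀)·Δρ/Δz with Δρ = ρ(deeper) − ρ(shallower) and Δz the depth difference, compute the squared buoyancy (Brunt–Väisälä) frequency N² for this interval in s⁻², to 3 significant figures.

Δρ = 1028.044 − 1025.748 = 2.296 kg m⁻³ over Δz = 112.2 − 25 = 87.2 m.
N² = (9.81/1025) × (2.296/87.2) = 2.5200 × 10⁻⁴ s⁻² ≈ 2.52 × 10⁻⁴ s⁻².

2.52 × 10⁻⁴ s⁻²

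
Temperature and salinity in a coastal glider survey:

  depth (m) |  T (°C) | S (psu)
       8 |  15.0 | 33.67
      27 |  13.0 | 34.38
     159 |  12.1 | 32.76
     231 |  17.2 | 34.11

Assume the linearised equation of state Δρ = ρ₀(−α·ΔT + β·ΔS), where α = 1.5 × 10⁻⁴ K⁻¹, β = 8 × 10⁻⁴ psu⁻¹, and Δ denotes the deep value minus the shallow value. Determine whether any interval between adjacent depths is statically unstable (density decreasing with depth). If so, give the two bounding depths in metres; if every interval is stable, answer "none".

Evaluate Δρ/ρ₀ = −αΔT + βΔS across each adjacent pair:
  8–27 m: −αΔT+βΔS = −(1.5 × 10⁻⁴)(-2.0)+(8 × 10⁻⁴)(+0.71) = 8.7 × 10⁻⁴ → stable
  27–159 m: −αΔT+βΔS = −(1.5 × 10⁻⁴)(-0.9)+(8 × 10⁻⁴)(-1.62) = -1.2 × 10⁻³ → UNSTABLE
  159–231 m: −αΔT+βΔS = −(1.5 × 10⁻⁴)(+5.1)+(8 × 10⁻⁴)(+1.35) = 3.2 × 10⁻⁴ → stable
The 27–159 m interval has Δρ < 0: lighter water underlies denser water.

27–159 m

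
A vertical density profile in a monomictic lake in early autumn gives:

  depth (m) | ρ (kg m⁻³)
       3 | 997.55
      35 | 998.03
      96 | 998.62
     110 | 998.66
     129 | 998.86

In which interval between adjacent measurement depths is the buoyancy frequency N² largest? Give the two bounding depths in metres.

3–35 m

Compute the density gradient over each adjacent pair:
  3–35 m: Δρ/Δz = 0.48/32 = 0.015 kg m⁻⁴
  35–96 m: Δρ/Δz = 0.59/61 = 9.7 × 10⁻³ kg m⁻⁴
  96–110 m: Δρ/Δz = 0.04/14 = 2.9 × 10⁻³ kg m⁻⁴
  110–129 m: Δρ/Δz = 0.20/19 = 0.011 kg m⁻⁴
The largest gradient is in the 3–35 m interval — the pycnocline.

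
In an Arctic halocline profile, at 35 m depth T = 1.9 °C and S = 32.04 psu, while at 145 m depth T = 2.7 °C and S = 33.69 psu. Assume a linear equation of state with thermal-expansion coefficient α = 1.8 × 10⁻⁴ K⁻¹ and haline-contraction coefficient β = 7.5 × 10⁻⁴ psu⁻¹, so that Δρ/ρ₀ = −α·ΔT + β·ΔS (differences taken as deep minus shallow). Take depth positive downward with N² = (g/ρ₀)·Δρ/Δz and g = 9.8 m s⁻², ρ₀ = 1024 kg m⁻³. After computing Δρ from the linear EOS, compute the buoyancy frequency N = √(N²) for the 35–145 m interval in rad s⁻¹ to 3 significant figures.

9.87 × 10⁻³ rad s⁻¹

ΔT = +0.8 K, ΔS = +1.65 psu (deep − shallow).
Δρ/ρ₀ = −αΔT + βΔS = -1.44 × 10⁻⁴ + 1.2375 × 10⁻³ = 1.0935 × 10⁻³, so Δρ ≈ 1.120 kg m⁻³.
N² = (g/ρ₀)·Δρ/Δz = g·(Δρ/ρ₀)/Δz = 9.8 × 1.0935 × 10⁻³ / 110 = 9.7421 × 10⁻⁵ s⁻².
N = √(9.7421 × 10⁻⁵) = 9.8702 × 10⁻³ rad s⁻¹ ≈ 9.87 × 10⁻³ rad s⁻¹.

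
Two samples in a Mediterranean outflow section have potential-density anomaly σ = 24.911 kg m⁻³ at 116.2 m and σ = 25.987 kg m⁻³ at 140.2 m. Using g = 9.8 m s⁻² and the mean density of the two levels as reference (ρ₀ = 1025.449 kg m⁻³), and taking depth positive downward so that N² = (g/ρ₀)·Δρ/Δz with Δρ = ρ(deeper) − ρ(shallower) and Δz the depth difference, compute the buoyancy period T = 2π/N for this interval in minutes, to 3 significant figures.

Δρ = 1025.987 − 1024.911 = 1.076 kg m⁻³ over Δz = 140.2 − 116.2 = 24 m.
N² = (9.8/1025.449) × (1.076/24) = 4.2846 × 10⁻⁴ s⁻².
N = √(4.2846 × 10⁻⁴) = 0.020699 rad s⁻¹, so T = 2π/N = 303.55 s = 5.0592 min ≈ 5.06 min.

5.06 min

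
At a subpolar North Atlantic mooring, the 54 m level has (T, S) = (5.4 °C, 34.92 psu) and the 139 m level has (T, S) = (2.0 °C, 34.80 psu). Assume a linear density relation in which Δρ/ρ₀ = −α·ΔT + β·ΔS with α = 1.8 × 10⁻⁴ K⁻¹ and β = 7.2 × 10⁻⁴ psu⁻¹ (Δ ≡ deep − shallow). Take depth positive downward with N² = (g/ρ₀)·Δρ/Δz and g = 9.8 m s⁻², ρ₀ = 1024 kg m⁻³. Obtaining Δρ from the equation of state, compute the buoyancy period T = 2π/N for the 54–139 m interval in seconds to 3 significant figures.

807 s

ΔT = -3.4 K, ΔS = -0.12 psu (deep − shallow).
Δρ/ρ₀ = −αΔT + βΔS = 6.12 × 10⁻⁴ − 8.64 × 10⁻⁵ = 5.256 × 10⁻⁴, so Δρ ≈ 0.5382 kg m⁻³.
N² = (g/ρ₀)·Δρ/Δz = g·(Δρ/ρ₀)/Δz = 9.8 × 5.256 × 10⁻⁴ / 85 = 6.0599 × 10⁻⁵ s⁻².
N = √(6.0599 × 10⁻⁵) = 7.7845 × 10⁻³ rad s⁻¹ → T = 2π/N = 807.14 s ≈ 807 s.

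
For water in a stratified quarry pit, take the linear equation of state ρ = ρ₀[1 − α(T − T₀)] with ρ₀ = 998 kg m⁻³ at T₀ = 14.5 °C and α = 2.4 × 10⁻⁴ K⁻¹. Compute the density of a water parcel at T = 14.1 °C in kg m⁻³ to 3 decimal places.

998.096 kg m⁻³

T − T₀ = -0.4 K.
Bracket = 1 − α·(-0.4) = 1 + (9.60 × 10⁻⁵) = 1.0000960.
ρ = 998 × 1.0000960 = 998.096 kg m⁻³.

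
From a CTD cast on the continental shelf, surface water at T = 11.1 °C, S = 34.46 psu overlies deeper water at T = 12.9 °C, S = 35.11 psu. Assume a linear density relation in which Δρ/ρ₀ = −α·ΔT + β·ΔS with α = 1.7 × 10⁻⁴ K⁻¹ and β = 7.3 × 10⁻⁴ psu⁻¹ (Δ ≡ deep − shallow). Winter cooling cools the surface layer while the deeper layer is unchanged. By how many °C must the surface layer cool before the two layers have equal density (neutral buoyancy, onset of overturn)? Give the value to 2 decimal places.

Neutral buoyancy requires Δρ = 0, i.e. −α(T_deep − T_surf′) + β(S_deep − S_surf) = 0.
T_surf′ = T_deep − (β/α)·ΔS = 12.9 − (7.3 × 10⁻⁴/1.7 × 10⁻⁴)·(+0.65) = 10.1088 °C.
Cooling required: 11.1 − (10.1088) = 0.9912 °C.

0.99 °C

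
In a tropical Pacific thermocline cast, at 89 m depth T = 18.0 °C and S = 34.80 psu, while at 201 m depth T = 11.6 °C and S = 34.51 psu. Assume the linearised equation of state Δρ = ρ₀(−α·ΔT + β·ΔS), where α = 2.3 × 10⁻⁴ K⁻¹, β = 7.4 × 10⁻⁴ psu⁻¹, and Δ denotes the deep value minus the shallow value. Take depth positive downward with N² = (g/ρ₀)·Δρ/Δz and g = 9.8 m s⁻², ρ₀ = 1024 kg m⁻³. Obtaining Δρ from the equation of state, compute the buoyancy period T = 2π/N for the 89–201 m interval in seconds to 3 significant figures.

ΔT = -6.4 K, ΔS = -0.29 psu (deep − shallow).
Δρ/ρ₀ = −αΔT + βΔS = 1.472 × 10⁻³ − 2.146 × 10⁻⁴ = 1.2574 × 10⁻³, so Δρ ≈ 1.288 kg m⁻³.
N² = (g/ρ₀)·Δρ/Δz = g·(Δρ/ρ₀)/Δz = 9.8 × 1.2574 × 10⁻³ / 112 = 1.1002 × 10⁻⁴ s⁻².
N = √(1.1002 × 10⁻⁴) = 0.010489 rad s⁻¹ → T = 2π/N = 599.03 s ≈ 599 s.

599 s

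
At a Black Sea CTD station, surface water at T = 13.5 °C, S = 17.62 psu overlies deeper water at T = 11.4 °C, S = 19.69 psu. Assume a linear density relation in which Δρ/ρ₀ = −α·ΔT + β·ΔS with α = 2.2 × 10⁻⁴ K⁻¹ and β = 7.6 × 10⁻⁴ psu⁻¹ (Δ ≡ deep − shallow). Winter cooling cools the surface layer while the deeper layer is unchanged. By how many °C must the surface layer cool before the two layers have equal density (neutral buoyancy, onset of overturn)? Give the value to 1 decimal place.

9.3 °C

Neutral buoyancy requires Δρ = 0, i.e. −α(T_deep − T_surf′) + β(S_deep − S_surf) = 0.
T_surf′ = T_deep − (β/α)·ΔS = 11.4 − (7.6 × 10⁻⁴/2.2 × 10⁻⁴)·(+2.07) = 4.249 °C.
Cooling required: 13.5 − (4.249) = 9.251 °C.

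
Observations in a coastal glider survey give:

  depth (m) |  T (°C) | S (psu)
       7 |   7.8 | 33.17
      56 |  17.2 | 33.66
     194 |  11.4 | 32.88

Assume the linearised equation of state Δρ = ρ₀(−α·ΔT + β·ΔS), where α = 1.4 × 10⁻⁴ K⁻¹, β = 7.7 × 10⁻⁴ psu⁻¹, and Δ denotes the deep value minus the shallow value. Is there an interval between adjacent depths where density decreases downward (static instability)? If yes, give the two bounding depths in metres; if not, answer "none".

7–56 m

Evaluate Δρ/ρ₀ = −αΔT + βΔS across each adjacent pair:
  7–56 m: −αΔT+βΔS = −(1.4 × 10⁻⁴)(+9.4)+(7.7 × 10⁻⁴)(+0.49) = -9.4 × 10⁻⁴ → UNSTABLE
  56–194 m: −αΔT+βΔS = −(1.4 × 10⁻⁴)(-5.8)+(7.7 × 10⁻⁴)(-0.78) = 2.1 × 10⁻⁴ → stable
The 7–56 m interval has Δρ < 0: lighter water underlies denser water.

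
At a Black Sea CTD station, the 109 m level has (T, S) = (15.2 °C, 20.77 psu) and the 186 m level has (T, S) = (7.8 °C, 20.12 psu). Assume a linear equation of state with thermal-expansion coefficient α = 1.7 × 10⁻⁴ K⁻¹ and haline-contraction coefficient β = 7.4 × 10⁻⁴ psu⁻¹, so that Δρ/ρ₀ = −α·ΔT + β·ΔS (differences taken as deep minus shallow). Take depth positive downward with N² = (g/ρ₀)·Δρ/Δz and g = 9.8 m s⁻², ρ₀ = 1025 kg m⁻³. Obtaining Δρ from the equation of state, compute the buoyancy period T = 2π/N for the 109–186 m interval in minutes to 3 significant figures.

ΔT = -7.4 K, ΔS = -0.65 psu (deep − shallow).
Δρ/ρ₀ = −αΔT + βΔS = 1.258 × 10⁻³ − 4.81 × 10⁻⁴ = 7.77 × 10⁻⁴, so Δρ ≈ 0.7964 kg m⁻³.
N² = (g/ρ₀)·Δρ/Δz = g·(Δρ/ρ₀)/Δz = 9.8 × 7.77 × 10⁻⁴ / 77 = 9.8891 × 10⁻⁵ s⁻².
N = √(9.8891 × 10⁻⁵) = 9.9444 × 10⁻³ rad s⁻¹ → T = 2π/N = 631.83 s = 10.530 min ≈ 10.5 min.

10.5 min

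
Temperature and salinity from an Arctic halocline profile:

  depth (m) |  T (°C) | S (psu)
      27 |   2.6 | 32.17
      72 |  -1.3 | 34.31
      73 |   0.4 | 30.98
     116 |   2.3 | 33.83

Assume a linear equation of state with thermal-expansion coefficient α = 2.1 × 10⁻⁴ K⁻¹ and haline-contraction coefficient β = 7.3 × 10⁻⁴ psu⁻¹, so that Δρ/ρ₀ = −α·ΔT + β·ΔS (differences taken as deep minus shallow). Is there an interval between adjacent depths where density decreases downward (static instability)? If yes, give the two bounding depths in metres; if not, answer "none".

Evaluate Δρ/ρ₀ = −αΔT + βΔS across each adjacent pair:
  27–72 m: −αΔT+βΔS = −(2.1 × 10⁻⁴)(-3.9)+(7.3 × 10⁻⁴)(+2.14) = 2.4 × 10⁻³ → stable
  72–73 m: −αΔT+βΔS = −(2.1 × 10⁻⁴)(+1.7)+(7.3 × 10⁻⁴)(-3.33) = -2.8 × 10⁻³ → UNSTABLE
  73–116 m: −αΔT+βΔS = −(2.1 × 10⁻⁴)(+1.9)+(7.3 × 10⁻⁴)(+2.85) = 1.7 × 10⁻³ → stable
The 72–73 m interval has Δρ < 0: lighter water underlies denser water.

72–73 m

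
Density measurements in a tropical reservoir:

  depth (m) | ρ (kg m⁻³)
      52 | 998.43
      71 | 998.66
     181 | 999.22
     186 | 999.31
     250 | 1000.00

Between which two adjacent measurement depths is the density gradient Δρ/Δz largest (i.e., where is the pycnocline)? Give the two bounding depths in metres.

181–186 m

Compute the density gradient over each adjacent pair:
  52–71 m: Δρ/Δz = 0.23/19 = 0.012 kg m⁻⁴
  71–181 m: Δρ/Δz = 0.56/110 = 5.1 × 10⁻³ kg m⁻⁴
  181–186 m: Δρ/Δz = 0.09/5 = 0.018 kg m⁻⁴
  186–250 m: Δρ/Δz = 0.69/64 = 0.011 kg m⁻⁴
The largest gradient is in the 181–186 m interval — the pycnocline.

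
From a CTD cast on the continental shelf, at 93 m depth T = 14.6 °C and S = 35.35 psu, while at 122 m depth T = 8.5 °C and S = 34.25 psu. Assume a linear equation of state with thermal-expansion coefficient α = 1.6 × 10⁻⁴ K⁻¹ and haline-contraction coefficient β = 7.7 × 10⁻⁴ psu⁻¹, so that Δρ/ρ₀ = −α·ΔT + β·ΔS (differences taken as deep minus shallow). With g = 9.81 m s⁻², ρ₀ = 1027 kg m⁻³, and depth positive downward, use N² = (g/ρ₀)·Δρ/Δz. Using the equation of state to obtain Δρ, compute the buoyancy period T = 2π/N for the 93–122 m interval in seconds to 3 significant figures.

ΔT = -6.1 K, ΔS = -1.10 psu (deep − shallow).
Δρ/ρ₀ = −αΔT + βΔS = 9.76 × 10⁻⁴ − 8.47 × 10⁻⁴ = 1.29 × 10⁻⁴, so Δρ ≈ 0.1325 kg m⁻³.
N² = (g/ρ₀)·Δρ/Δz = g·(Δρ/ρ₀)/Δz = 9.81 × 1.29 × 10⁻⁴ / 29 = 4.3638 × 10⁻⁵ s⁻².
N = √(4.3638 × 10⁻⁵) = 6.6059 × 10⁻³ rad s⁻¹ → T = 2π/N = 951.15 s ≈ 951 s.

951 s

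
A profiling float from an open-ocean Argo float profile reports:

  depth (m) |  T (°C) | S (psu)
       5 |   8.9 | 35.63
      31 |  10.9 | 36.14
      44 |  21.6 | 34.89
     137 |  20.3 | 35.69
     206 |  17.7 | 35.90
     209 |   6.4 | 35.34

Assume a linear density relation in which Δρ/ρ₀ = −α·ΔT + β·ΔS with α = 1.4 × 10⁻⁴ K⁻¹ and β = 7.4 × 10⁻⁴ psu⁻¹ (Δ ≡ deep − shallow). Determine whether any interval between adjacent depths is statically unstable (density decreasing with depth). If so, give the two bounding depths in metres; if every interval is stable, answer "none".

Evaluate Δρ/ρ₀ = −αΔT + βΔS across each adjacent pair:
  5–31 m: −αΔT+βΔS = −(1.4 × 10⁻⁴)(+2.0)+(7.4 × 10⁻⁴)(+0.51) = 9.7 × 10⁻⁵ → stable
  31–44 m: −αΔT+βΔS = −(1.4 × 10⁻⁴)(+10.7)+(7.4 × 10⁻⁴)(-1.25) = -2.4 × 10⁻³ → UNSTABLE
  44–137 m: −αΔT+βΔS = −(1.4 × 10⁻⁴)(-1.3)+(7.4 × 10⁻⁴)(+0.80) = 7.7 × 10⁻⁴ → stable
  137–206 m: −αΔT+βΔS = −(1.4 × 10⁻⁴)(-2.6)+(7.4 × 10⁻⁴)(+0.21) = 5.2 × 10⁻⁴ → stable
  206–209 m: −αΔT+βΔS = −(1.4 × 10⁻⁴)(-11.3)+(7.4 × 10⁻⁴)(-0.56) = 1.2 × 10⁻³ → stable
The 31–44 m interval has Δρ < 0: lighter water underlies denser water.

31–44 m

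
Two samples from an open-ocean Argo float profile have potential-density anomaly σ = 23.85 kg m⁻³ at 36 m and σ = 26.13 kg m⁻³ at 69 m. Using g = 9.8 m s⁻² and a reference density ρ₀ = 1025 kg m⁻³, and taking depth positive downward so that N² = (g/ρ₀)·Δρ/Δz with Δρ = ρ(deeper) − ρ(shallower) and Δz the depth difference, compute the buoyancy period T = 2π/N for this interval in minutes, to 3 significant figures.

Δρ = 1026.13 − 1023.85 = 2.28 kg m⁻³ over Δz = 69 − 36 = 33 m.
N² = (9.8/1025) × (2.28/33) = 6.6058 × 10⁻⁴ s⁻².
N = √(6.6058 × 10⁻⁴) = 0.025702 rad s⁻¹, so T = 2π/N = 244.46 s = 4.0743 min ≈ 4.07 min.

4.07 min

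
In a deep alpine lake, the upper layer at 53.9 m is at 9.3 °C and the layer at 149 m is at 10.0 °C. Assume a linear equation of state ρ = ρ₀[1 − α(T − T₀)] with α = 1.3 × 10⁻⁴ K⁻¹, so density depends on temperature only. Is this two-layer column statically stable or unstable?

unstable

ΔT = 10.0 − 9.3 = +0.7 K, so Δρ/ρ₀ = −αΔT = -9.10 × 10⁻⁵.
Δρ/ρ₀ < 0, so Δρ < 0: deeper water is lighter → statically unstable; the column would overturn.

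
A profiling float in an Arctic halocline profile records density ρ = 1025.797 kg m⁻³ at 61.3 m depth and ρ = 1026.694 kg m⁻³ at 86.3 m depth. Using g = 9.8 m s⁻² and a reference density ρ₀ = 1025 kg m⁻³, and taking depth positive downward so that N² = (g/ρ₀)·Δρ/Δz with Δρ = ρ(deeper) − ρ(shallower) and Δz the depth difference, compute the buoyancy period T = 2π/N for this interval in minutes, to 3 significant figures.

Δρ = 1026.694 − 1025.797 = 0.897 kg m⁻³ over Δz = 86.3 − 61.3 = 25 m.
N² = (9.8/1025) × (0.897/25) = 3.4305 × 10⁻⁴ s⁻².
N = √(3.4305 × 10⁻⁴) = 0.018522 rad s⁻¹, so T = 2π/N = 339.23 s = 5.6538 min ≈ 5.65 min.

5.65 min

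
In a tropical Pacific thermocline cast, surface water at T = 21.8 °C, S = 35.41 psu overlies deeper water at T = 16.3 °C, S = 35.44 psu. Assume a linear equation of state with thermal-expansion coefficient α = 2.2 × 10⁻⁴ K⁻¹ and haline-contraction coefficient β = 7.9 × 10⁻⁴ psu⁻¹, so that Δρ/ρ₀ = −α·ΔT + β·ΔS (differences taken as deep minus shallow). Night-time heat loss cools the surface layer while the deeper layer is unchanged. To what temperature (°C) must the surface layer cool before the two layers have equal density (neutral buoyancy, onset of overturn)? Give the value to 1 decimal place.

16.2 °C

Neutral buoyancy requires Δρ = 0, i.e. −α(T_deep − T_surf′) + β(S_deep − S_surf) = 0.
T_surf′ = T_deep − (β/α)·ΔS = 16.3 − (7.9 × 10⁻⁴/2.2 × 10⁻⁴)·(+0.03) = 16.192 °C.
Cooling required: 21.8 − (16.192) = 5.608 °C.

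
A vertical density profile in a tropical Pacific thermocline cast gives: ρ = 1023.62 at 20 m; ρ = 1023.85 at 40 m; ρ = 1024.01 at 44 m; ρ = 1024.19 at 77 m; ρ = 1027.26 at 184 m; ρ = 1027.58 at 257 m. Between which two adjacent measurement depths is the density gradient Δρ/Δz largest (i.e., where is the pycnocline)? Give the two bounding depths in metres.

40–44 m

Compute the density gradient over each adjacent pair:
  20–40 m: Δρ/Δz = 0.23/20 = 0.011 kg m⁻⁴
  40–44 m: Δρ/Δz = 0.16/4 = 0.040 kg m⁻⁴
  44–77 m: Δρ/Δz = 0.18/33 = 5.5 × 10⁻³ kg m⁻⁴
  77–184 m: Δρ/Δz = 3.07/107 = 0.029 kg m⁻⁴
  184–257 m: Δρ/Δz = 0.32/73 = 4.4 × 10⁻³ kg m⁻⁴
The largest gradient is in the 40–44 m interval — the pycnocline.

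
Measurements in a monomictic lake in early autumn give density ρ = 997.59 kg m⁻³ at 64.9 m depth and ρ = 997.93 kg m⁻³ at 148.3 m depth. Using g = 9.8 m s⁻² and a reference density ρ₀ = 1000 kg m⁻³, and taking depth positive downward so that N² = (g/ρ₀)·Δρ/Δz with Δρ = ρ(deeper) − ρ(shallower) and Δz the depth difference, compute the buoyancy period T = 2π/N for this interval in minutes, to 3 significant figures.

Δρ = 997.93 − 997.59 = 0.34 kg m⁻³ over Δz = 148.3 − 64.9 = 83.4 m.
N² = (9.8/1000) × (0.34/83.4) = 3.9952 × 10⁻⁵ s⁻².
N = √(3.9952 × 10⁻⁵) = 6.3208 × 10⁻³ rad s⁻¹, so T = 2π/N = 994.05 s = 16.567 min ≈ 16.6 min.
Since Δρ > 0 the layer is stably stratified.

16.6 min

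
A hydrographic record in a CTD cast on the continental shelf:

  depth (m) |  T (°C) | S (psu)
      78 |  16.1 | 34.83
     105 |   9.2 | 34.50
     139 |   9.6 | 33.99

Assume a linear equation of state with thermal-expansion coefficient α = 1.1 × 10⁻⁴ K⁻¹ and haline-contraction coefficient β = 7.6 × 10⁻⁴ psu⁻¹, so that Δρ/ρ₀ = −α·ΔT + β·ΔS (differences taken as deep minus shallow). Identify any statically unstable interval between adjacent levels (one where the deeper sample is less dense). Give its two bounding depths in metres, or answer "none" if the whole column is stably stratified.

Evaluate Δρ/ρ₀ = −αΔT + βΔS across each adjacent pair:
  78–105 m: −αΔT+βΔS = −(1.1 × 10⁻⁴)(-6.9)+(7.6 × 10⁻⁴)(-0.33) = 5.1 × 10⁻⁴ → stable
  105–139 m: −αΔT+βΔS = −(1.1 × 10⁻⁴)(+0.4)+(7.6 × 10⁻⁴)(-0.51) = -4.3 × 10⁻⁴ → UNSTABLE
The 105–139 m interval has Δρ < 0: lighter water underlies denser water.

105–139 m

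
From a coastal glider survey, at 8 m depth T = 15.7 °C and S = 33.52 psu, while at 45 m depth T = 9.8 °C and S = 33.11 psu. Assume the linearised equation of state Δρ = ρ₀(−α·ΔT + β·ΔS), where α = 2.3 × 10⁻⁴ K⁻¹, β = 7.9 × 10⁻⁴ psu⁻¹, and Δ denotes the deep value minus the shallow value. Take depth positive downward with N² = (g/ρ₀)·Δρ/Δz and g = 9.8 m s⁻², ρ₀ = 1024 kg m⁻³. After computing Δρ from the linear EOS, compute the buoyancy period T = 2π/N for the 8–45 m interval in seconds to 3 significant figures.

ΔT = -5.9 K, ΔS = -0.41 psu (deep − shallow).
Δρ/ρ₀ = −αΔT + βΔS = 1.357 × 10⁻³ − 3.239 × 10⁻⁴ = 1.0331 × 10⁻³, so Δρ ≈ 1.058 kg m⁻³.
N² = (g/ρ₀)·Δρ/Δz = g·(Δρ/ρ₀)/Δz = 9.8 × 1.0331 × 10⁻³ / 37 = 2.7363 × 10⁻⁴ s⁻².
N = √(2.7363 × 10⁻⁴) = 0.016542 rad s⁻¹ → T = 2π/N = 379.83 s ≈ 380 s.

380 s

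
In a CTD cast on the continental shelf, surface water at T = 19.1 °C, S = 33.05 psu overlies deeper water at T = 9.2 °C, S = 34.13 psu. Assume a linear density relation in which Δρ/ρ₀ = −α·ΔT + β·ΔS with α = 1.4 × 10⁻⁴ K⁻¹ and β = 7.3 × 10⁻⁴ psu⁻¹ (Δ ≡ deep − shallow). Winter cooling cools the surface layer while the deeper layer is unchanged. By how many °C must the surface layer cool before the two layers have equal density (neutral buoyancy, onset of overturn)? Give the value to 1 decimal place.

Neutral buoyancy requires Δρ = 0, i.e. −α(T_deep − T_surf′) + β(S_deep − S_surf) = 0.
T_surf′ = T_deep − (β/α)·ΔS = 9.2 − (7.3 × 10⁻⁴/1.4 × 10⁻⁴)·(+1.08) = 3.569 °C.
Cooling required: 19.1 − (3.569) = 15.531 °C.

15.5 °C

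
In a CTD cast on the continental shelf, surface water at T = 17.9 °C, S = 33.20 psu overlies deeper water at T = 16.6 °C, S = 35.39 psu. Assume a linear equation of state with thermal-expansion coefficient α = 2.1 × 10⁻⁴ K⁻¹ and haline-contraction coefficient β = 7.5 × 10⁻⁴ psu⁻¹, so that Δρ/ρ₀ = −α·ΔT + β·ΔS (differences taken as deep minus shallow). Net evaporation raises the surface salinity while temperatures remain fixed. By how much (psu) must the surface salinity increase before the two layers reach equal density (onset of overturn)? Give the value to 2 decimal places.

2.55 psu

Neutral buoyancy requires −α(T_deep − T_surf) + β(S_deep − S_surf′) = 0.
S_surf′ = S_deep − (α/β)·ΔT = 35.39 − (2.1 × 10⁻⁴/7.5 × 10⁻⁴)·(-1.3) = 35.7540 psu.
Increase required: 35.7540 − 33.20 = 2.5540 psu.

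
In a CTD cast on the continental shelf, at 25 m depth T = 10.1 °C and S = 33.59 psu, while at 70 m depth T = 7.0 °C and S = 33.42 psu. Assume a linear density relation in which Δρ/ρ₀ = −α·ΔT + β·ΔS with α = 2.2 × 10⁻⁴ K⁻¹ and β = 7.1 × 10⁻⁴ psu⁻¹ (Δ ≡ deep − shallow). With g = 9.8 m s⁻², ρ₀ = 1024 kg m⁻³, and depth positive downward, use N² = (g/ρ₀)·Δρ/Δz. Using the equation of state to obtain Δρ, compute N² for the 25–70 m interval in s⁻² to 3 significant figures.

1.22 × 10⁻⁴ s⁻²

ΔT = -3.1 K, ΔS = -0.17 psu (deep − shallow).
Δρ/ρ₀ = −αΔT + βΔS = 6.82 × 10⁻⁴ − 1.207 × 10⁻⁴ = 5.613 × 10⁻⁴, so Δρ ≈ 0.5748 kg m⁻³.
N² = (g/ρ₀)·Δρ/Δz = g·(Δρ/ρ₀)/Δz = 9.8 × 5.613 × 10⁻⁴ / 45 = 1.2224 × 10⁻⁴ s⁻² ≈ 1.22 × 10⁻⁴ s⁻².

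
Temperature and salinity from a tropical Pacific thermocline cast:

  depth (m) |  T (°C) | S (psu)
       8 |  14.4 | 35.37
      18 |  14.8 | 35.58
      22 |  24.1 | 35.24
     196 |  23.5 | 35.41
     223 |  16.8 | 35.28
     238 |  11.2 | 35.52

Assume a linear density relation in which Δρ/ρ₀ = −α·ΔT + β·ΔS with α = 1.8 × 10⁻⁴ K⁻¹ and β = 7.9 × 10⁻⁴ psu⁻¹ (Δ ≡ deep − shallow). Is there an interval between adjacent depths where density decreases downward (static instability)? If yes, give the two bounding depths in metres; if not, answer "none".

Evaluate Δρ/ρ₀ = −αΔT + βΔS across each adjacent pair:
  8–18 m: −αΔT+βΔS = −(1.8 × 10⁻⁴)(+0.4)+(7.9 × 10⁻⁴)(+0.21) = 9.4 × 10⁻⁵ → stable
  18–22 m: −αΔT+βΔS = −(1.8 × 10⁻⁴)(+9.3)+(7.9 × 10⁻⁴)(-0.34) = -1.9 × 10⁻³ → UNSTABLE
  22–196 m: −αΔT+βΔS = −(1.8 × 10⁻⁴)(-0.6)+(7.9 × 10⁻⁴)(+0.17) = 2.4 × 10⁻⁴ → stable
  196–223 m: −αΔT+βΔS = −(1.8 × 10⁻⁴)(-6.7)+(7.9 × 10⁻⁴)(-0.13) = 1.1 × 10⁻³ → stable
  223–238 m: −αΔT+βΔS = −(1.8 × 10⁻⁴)(-5.6)+(7.9 × 10⁻⁴)(+0.24) = 1.2 × 10⁻³ → stable
The 18–22 m interval has Δρ < 0: lighter water underlies denser water.

18–22 m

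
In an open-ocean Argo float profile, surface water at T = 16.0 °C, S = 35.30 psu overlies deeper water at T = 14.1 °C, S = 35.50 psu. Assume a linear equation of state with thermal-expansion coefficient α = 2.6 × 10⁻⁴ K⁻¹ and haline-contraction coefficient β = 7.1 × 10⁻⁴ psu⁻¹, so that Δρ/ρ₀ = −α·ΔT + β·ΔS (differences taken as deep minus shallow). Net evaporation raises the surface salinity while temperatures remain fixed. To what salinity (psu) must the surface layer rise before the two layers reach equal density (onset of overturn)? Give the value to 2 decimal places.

36.20 psu

Neutral buoyancy requires −α(T_deep − T_surf) + β(S_deep − S_surf′) = 0.
S_surf′ = S_deep − (α/β)·ΔT = 35.50 − (2.6 × 10⁻⁴/7.1 × 10⁻⁴)·(-1.9) = 36.1958 psu.
Increase required: 36.1958 − 35.30 = 0.8958 psu.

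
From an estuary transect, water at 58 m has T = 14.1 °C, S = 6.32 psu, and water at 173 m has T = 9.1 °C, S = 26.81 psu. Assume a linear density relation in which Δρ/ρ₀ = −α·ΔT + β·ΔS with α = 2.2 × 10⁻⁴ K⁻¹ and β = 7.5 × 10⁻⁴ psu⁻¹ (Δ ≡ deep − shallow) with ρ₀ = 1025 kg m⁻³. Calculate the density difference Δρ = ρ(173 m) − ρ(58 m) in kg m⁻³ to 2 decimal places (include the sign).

+16.88 kg m⁻³

ΔT = -5.0 K, ΔS = +20.49 psu (deep − shallow).
Δρ/ρ₀ = −(2.2 × 10⁻⁴)(-5.0) + (7.5 × 10⁻⁴)(+20.49) = 0.0164675.
Δρ = 1025 × (0.0164675) = +16.88 kg m⁻³.
Positive Δρ: denser below, stable.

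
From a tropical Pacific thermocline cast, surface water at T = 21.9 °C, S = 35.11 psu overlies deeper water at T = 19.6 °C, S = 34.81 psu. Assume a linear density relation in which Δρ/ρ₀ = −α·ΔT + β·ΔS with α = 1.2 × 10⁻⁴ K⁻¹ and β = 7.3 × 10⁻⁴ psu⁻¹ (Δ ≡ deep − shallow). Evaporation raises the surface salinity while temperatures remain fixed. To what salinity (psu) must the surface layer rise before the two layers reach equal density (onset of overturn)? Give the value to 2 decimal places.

35.19 psu

Neutral buoyancy requires −α(T_deep − T_surf) + β(S_deep − S_surf′) = 0.
S_surf′ = S_deep − (α/β)·ΔT = 34.81 − (1.2 × 10⁻⁴/7.3 × 10⁻⁴)·(-2.3) = 35.1881 psu.
Increase required: 35.1881 − 35.11 = 0.0781 psu.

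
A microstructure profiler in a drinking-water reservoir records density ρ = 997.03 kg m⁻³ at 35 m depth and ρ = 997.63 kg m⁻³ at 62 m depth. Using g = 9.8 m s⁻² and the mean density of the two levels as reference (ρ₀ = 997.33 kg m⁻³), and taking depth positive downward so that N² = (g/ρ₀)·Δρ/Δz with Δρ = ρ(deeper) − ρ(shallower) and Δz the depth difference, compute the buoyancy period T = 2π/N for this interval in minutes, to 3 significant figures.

7.09 min

Δρ = 997.63 − 997.03 = 0.60 kg m⁻³ over Δz = 62 − 35 = 27 m.
N² = (9.8/997.33) × (0.60/27) = 2.1836 × 10⁻⁴ s⁻².
N = √(2.1836 × 10⁻⁴) = 0.014777 rad s⁻¹, so T = 2π/N = 425.20 s = 7.0867 min ≈ 7.09 min.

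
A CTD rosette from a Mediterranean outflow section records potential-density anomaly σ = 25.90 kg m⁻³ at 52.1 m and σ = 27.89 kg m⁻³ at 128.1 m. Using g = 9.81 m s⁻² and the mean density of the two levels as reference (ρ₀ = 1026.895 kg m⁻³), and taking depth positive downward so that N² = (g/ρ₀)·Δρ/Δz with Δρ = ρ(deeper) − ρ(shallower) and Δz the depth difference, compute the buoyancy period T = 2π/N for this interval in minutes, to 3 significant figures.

6.62 min

Δρ = 1027.89 − 1025.90 = 1.99 kg m⁻³ over Δz = 128.1 − 52.1 = 76 m.
N² = (9.81/1026.895) × (1.99/76) = 2.5014 × 10⁻⁴ s⁻².
N = √(2.5014 × 10⁻⁴) = 0.015816 rad s⁻¹, so T = 2π/N = 397.27 s = 6.6212 min ≈ 6.62 min.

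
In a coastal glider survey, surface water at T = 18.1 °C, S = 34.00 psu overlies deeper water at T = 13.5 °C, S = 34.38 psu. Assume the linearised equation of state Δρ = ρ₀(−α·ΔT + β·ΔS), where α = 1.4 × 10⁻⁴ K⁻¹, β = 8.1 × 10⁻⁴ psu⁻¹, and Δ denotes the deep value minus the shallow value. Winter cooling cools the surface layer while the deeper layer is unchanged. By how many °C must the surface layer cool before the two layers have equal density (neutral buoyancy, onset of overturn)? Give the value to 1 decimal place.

Neutral buoyancy requires Δρ = 0, i.e. −α(T_deep − T_surf′) + β(S_deep − S_surf) = 0.
T_surf′ = T_deep − (β/α)·ΔS = 13.5 − (8.1 × 10⁻⁴/1.4 × 10⁻⁴)·(+0.38) = 11.301 °C.
Cooling required: 18.1 − (11.301) = 6.799 °C.

6.8 °C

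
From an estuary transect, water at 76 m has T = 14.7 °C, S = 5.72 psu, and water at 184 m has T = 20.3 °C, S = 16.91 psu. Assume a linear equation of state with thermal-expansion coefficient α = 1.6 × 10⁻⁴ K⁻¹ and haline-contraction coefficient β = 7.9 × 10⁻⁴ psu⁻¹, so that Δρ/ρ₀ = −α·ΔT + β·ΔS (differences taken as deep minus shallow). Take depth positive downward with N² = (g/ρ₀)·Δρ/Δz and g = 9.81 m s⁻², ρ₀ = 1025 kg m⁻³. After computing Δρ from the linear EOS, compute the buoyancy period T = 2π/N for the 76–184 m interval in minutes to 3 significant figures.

3.90 min

ΔT = +5.6 K, ΔS = +11.19 psu (deep − shallow).
Δρ/ρ₀ = −αΔT + βΔS = -8.96 × 10⁻⁴ + 8.8401 × 10⁻³ = 7.9441 × 10⁻³, so Δρ ≈ 8.143 kg m⁻³.
N² = (g/ρ₀)·Δρ/Δz = g·(Δρ/ρ₀)/Δz = 9.81 × 7.9441 × 10⁻³ / 108 = 7.2159 × 10⁻⁴ s⁻².
N = √(7.2159 × 10⁻⁴) = 0.026862 rad s⁻¹ → T = 2π/N = 233.91 s = 3.8985 min ≈ 3.90 min.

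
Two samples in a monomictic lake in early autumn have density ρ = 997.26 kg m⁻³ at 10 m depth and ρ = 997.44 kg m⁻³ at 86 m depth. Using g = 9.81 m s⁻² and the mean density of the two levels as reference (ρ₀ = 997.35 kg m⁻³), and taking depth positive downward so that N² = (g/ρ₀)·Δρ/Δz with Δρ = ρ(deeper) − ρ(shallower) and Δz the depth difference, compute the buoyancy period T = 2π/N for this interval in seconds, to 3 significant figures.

1.30 × 10³ s

Δρ = 997.44 − 997.26 = 0.18 kg m⁻³ over Δz = 86 − 10 = 76 m.
N² = (9.81/997.35) × (0.18/76) = 2.3296 × 10⁻⁵ s⁻².
N = √(2.3296 × 10⁻⁵) = 4.8266 × 10⁻³ rad s⁻¹, so T = 2π/N = 1.3018 × 10³ s ≈ 1.30 × 10³ s.
Since Δρ > 0 the layer is stably stratified.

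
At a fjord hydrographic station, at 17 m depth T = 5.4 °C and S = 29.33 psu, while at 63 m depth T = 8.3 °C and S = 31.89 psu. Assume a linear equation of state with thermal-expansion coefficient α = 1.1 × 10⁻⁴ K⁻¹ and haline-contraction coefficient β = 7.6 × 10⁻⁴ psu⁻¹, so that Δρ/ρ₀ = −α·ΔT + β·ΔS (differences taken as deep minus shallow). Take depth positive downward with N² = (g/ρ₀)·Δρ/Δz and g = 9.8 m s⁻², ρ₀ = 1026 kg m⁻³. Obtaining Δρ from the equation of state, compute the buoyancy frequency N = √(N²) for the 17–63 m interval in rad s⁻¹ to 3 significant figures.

ΔT = +2.9 K, ΔS = +2.56 psu (deep − shallow).
Δρ/ρ₀ = −αΔT + βΔS = -3.19 × 10⁻⁴ + 1.9456 × 10⁻³ = 1.6266 × 10⁻³, so Δρ ≈ 1.669 kg m⁻³.
N² = (g/ρ₀)·Δρ/Δz = g·(Δρ/ρ₀)/Δz = 9.8 × 1.6266 × 10⁻³ / 46 = 3.4654 × 10⁻⁴ s⁻².
N = √(3.4654 × 10⁻⁴) = 0.018616 rad s⁻¹ ≈ 0.0186 rad s⁻¹.

0.0186 rad s⁻¹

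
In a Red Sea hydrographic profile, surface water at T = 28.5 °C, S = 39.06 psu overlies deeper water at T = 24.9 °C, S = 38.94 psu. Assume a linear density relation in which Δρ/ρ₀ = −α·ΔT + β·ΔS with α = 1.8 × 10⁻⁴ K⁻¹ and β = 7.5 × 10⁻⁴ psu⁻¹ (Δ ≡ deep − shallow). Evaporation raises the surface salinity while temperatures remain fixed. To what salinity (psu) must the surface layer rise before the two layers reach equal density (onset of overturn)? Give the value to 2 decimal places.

39.80 psu

Neutral buoyancy requires −α(T_deep − T_surf) + β(S_deep − S_surf′) = 0.
S_surf′ = S_deep − (α/β)·ΔT = 38.94 − (1.8 × 10⁻⁴/7.5 × 10⁻⁴)·(-3.6) = 39.8040 psu.
Increase required: 39.8040 − 39.06 = 0.7440 psu.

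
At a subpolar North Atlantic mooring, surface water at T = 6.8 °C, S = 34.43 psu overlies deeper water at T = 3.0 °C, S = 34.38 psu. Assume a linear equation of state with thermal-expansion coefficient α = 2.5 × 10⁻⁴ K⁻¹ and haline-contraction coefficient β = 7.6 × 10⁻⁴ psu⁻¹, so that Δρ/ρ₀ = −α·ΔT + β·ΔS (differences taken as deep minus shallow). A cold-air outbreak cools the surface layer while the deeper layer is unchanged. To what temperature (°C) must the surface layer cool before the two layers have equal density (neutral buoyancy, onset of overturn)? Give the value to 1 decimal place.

3.2 °C

Neutral buoyancy requires Δρ = 0, i.e. −α(T_deep − T_surf′) + β(S_deep − S_surf) = 0.
T_surf′ = T_deep − (β/α)·ΔS = 3.0 − (7.6 × 10⁻⁴/2.5 × 10⁻⁴)·(-0.05) = 3.152 °C.
Cooling required: 6.8 − (3.152) = 3.648 °C.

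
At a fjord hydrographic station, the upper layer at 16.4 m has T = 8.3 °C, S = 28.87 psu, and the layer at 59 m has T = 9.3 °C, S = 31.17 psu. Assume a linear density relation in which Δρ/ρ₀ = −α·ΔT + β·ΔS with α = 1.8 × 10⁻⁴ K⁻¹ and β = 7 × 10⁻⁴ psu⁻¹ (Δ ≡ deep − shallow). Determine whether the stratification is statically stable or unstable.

stable

ΔT = 9.3 − 8.3 = +1.0 K and ΔS = 31.17 − 28.87 = +2.30 psu (deep − shallow).
−αΔT = -1.80 × 10⁻⁴; βΔS = 1.61 × 10⁻³; sum Δρ/ρ₀ = 1.43 × 10⁻³.
Δρ/ρ₀ > 0, so Δρ > 0: deeper water is denser → statically stable.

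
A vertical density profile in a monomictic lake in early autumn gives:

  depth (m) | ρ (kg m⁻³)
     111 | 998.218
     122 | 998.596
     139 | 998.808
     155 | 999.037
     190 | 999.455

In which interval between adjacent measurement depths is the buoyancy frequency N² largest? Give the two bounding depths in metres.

Compute the density gradient over each adjacent pair:
  111–122 m: Δρ/Δz = 0.378/11 = 0.034 kg m⁻⁴
  122–139 m: Δρ/Δz = 0.212/17 = 0.012 kg m⁻⁴
  139–155 m: Δρ/Δz = 0.229/16 = 0.014 kg m⁻⁴
  155–190 m: Δρ/Δz = 0.418/35 = 0.012 kg m⁻⁴
The largest gradient is in the 111–122 m interval — the pycnocline.

111–122 m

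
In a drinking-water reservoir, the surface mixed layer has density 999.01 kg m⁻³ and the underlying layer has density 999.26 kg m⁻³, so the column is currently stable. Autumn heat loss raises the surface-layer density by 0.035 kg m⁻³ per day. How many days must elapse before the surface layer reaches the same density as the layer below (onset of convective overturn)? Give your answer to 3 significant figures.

7.14 days

Density deficit of the surface layer: 999.26 − 999.01 = 0.25 kg m⁻³.
Required change = 0.25 / 0.035 = 7.14 days.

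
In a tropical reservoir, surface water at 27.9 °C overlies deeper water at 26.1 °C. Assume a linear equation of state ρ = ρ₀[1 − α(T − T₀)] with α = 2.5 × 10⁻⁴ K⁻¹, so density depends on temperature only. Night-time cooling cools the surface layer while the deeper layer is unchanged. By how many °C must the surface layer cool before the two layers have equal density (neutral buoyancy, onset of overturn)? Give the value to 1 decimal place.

With temperature the only control, equal density requires T_surf′ = T_deep.
T_surf′ = 26.1 °C.
Cooling required: 27.9 − 26.1 = 1.8 °C.

1.8 °C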